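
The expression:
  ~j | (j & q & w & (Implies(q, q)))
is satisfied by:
  {w: True, q: True, j: False}
  {w: True, q: False, j: False}
  {q: True, w: False, j: False}
  {w: False, q: False, j: False}
  {j: True, w: True, q: True}


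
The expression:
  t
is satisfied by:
  {t: True}


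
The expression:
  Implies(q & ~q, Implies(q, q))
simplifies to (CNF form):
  True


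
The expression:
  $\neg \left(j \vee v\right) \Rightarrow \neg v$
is always true.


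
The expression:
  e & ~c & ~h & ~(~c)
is never true.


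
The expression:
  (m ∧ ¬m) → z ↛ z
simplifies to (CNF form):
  True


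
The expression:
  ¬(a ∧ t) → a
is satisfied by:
  {a: True}


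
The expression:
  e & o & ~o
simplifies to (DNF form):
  False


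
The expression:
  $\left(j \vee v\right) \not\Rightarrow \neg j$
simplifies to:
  $j$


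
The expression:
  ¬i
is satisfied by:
  {i: False}


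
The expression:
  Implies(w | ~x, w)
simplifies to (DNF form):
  w | x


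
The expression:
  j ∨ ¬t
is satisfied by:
  {j: True, t: False}
  {t: False, j: False}
  {t: True, j: True}


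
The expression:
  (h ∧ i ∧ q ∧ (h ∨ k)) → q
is always true.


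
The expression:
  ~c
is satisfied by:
  {c: False}


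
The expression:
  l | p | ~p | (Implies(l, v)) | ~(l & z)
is always true.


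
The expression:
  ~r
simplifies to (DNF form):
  ~r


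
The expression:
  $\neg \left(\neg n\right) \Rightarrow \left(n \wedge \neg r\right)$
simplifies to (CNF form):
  $\neg n \vee \neg r$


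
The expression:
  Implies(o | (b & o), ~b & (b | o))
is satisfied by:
  {o: False, b: False}
  {b: True, o: False}
  {o: True, b: False}


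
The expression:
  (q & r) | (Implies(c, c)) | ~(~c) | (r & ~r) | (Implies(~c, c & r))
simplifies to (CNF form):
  True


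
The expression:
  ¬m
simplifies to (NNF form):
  ¬m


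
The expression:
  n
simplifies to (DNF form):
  n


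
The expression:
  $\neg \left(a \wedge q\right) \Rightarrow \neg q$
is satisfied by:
  {a: True, q: False}
  {q: False, a: False}
  {q: True, a: True}


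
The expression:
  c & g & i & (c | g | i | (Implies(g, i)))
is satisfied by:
  {c: True, i: True, g: True}


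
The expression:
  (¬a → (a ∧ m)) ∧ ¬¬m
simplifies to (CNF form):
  a ∧ m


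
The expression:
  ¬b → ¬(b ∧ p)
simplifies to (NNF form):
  True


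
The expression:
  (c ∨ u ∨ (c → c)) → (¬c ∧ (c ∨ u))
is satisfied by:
  {u: True, c: False}


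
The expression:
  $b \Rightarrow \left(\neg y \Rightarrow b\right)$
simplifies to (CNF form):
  $\text{True}$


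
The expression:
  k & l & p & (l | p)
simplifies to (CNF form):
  k & l & p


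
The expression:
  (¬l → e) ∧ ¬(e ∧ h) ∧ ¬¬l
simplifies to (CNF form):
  l ∧ (¬e ∨ ¬h)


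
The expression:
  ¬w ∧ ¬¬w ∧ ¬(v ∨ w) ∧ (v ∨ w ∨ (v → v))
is never true.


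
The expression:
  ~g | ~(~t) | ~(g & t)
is always true.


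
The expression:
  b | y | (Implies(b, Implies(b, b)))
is always true.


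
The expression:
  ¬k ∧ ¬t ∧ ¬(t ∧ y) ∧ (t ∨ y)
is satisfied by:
  {y: True, t: False, k: False}


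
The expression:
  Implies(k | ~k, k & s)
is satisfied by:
  {s: True, k: True}


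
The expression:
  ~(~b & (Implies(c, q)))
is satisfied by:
  {b: True, c: True, q: False}
  {b: True, q: False, c: False}
  {b: True, c: True, q: True}
  {b: True, q: True, c: False}
  {c: True, q: False, b: False}


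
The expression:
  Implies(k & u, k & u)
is always true.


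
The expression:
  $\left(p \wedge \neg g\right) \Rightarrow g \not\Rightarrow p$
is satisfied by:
  {g: True, p: False}
  {p: False, g: False}
  {p: True, g: True}


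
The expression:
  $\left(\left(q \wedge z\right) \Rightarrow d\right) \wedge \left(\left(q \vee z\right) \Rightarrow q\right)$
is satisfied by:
  {d: True, q: True, z: False}
  {d: True, q: False, z: False}
  {q: True, d: False, z: False}
  {d: False, q: False, z: False}
  {d: True, z: True, q: True}


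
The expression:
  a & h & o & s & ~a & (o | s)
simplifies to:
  False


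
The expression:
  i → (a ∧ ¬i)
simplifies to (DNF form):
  ¬i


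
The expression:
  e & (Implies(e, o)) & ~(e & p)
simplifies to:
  e & o & ~p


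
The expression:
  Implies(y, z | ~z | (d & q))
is always true.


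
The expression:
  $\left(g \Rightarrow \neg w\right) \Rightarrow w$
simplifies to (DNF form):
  $w$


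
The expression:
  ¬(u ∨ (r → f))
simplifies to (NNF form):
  r ∧ ¬f ∧ ¬u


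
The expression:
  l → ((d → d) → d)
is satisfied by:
  {d: True, l: False}
  {l: False, d: False}
  {l: True, d: True}


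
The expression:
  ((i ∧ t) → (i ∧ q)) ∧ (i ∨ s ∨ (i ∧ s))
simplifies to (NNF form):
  (i ∧ q) ∨ (i ∧ ¬t) ∨ (s ∧ ¬i)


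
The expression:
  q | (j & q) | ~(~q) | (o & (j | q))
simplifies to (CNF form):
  (j | q) & (o | q)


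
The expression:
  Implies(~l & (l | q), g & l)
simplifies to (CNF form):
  l | ~q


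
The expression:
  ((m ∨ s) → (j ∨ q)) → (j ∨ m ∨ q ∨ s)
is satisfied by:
  {q: True, m: True, s: True, j: True}
  {q: True, m: True, s: True, j: False}
  {q: True, m: True, j: True, s: False}
  {q: True, m: True, j: False, s: False}
  {q: True, s: True, j: True, m: False}
  {q: True, s: True, j: False, m: False}
  {q: True, s: False, j: True, m: False}
  {q: True, s: False, j: False, m: False}
  {m: True, s: True, j: True, q: False}
  {m: True, s: True, j: False, q: False}
  {m: True, j: True, s: False, q: False}
  {m: True, j: False, s: False, q: False}
  {s: True, j: True, m: False, q: False}
  {s: True, m: False, j: False, q: False}
  {j: True, m: False, s: False, q: False}


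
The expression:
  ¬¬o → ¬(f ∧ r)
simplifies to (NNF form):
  ¬f ∨ ¬o ∨ ¬r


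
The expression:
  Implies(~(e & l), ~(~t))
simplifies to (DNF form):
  t | (e & l)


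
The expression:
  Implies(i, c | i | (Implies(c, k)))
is always true.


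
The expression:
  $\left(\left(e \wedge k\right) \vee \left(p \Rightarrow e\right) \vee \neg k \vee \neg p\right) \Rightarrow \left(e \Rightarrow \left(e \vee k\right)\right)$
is always true.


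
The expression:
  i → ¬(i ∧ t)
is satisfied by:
  {t: False, i: False}
  {i: True, t: False}
  {t: True, i: False}


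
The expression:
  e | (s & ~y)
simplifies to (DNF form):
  e | (s & ~y)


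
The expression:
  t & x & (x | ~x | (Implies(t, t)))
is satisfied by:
  {t: True, x: True}


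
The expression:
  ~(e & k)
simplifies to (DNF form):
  ~e | ~k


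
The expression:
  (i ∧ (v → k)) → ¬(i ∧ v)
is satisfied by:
  {k: False, i: False, v: False}
  {v: True, k: False, i: False}
  {i: True, k: False, v: False}
  {v: True, i: True, k: False}
  {k: True, v: False, i: False}
  {v: True, k: True, i: False}
  {i: True, k: True, v: False}


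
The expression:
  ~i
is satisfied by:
  {i: False}


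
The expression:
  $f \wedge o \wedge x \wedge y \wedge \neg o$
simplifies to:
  $\text{False}$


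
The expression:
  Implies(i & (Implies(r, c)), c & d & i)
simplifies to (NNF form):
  ~i | (c & d) | (r & ~c)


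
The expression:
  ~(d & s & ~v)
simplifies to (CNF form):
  v | ~d | ~s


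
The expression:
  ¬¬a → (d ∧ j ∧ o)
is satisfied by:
  {d: True, j: True, o: True, a: False}
  {d: True, j: True, o: False, a: False}
  {d: True, o: True, j: False, a: False}
  {d: True, o: False, j: False, a: False}
  {j: True, o: True, d: False, a: False}
  {j: True, o: False, d: False, a: False}
  {o: True, d: False, j: False, a: False}
  {o: False, d: False, j: False, a: False}
  {a: True, d: True, j: True, o: True}


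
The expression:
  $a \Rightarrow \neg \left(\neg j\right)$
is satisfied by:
  {j: True, a: False}
  {a: False, j: False}
  {a: True, j: True}


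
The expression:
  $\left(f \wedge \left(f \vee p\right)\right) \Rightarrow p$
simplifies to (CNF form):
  $p \vee \neg f$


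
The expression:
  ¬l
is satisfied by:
  {l: False}


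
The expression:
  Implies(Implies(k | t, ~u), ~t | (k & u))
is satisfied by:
  {u: True, t: False}
  {t: False, u: False}
  {t: True, u: True}


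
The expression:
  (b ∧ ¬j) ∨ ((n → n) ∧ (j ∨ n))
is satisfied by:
  {n: True, b: True, j: True}
  {n: True, b: True, j: False}
  {n: True, j: True, b: False}
  {n: True, j: False, b: False}
  {b: True, j: True, n: False}
  {b: True, j: False, n: False}
  {j: True, b: False, n: False}


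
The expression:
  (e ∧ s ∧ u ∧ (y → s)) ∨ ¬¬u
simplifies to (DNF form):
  u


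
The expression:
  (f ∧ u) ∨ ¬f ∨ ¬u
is always true.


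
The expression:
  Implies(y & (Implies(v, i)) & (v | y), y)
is always true.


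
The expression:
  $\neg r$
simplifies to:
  $\neg r$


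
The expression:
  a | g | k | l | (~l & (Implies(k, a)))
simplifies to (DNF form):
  True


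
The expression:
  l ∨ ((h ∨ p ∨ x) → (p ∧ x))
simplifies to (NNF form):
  l ∨ (p ∧ x) ∨ (¬h ∧ ¬p ∧ ¬x)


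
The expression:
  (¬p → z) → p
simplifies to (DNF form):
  p ∨ ¬z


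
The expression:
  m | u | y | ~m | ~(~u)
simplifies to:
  True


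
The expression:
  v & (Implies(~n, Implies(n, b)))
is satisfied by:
  {v: True}


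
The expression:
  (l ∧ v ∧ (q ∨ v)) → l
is always true.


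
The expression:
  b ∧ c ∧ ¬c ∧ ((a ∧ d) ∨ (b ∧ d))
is never true.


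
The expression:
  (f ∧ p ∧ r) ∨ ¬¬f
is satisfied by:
  {f: True}


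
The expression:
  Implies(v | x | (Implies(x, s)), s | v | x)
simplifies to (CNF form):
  s | v | x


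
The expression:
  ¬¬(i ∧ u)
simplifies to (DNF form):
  i ∧ u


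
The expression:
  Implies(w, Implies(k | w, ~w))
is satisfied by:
  {w: False}


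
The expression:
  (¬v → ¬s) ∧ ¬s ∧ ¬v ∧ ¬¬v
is never true.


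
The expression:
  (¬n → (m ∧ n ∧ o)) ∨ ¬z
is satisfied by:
  {n: True, z: False}
  {z: False, n: False}
  {z: True, n: True}


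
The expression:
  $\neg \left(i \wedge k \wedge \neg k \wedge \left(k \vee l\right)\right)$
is always true.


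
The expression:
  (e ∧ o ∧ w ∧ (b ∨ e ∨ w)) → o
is always true.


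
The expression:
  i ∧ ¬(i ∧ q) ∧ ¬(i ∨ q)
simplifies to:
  False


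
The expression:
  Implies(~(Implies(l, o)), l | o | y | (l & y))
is always true.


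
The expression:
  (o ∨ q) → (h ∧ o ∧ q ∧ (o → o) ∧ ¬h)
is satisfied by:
  {q: False, o: False}


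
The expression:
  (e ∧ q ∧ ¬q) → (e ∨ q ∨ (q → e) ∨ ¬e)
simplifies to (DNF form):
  True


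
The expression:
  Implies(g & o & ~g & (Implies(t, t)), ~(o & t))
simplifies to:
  True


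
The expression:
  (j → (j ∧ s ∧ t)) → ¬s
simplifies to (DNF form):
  (j ∧ ¬t) ∨ ¬s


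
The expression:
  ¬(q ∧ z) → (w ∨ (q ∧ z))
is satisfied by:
  {z: True, w: True, q: True}
  {z: True, w: True, q: False}
  {w: True, q: True, z: False}
  {w: True, q: False, z: False}
  {z: True, q: True, w: False}


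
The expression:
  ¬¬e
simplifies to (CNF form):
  e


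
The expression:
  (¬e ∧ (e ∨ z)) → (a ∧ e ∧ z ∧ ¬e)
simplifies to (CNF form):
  e ∨ ¬z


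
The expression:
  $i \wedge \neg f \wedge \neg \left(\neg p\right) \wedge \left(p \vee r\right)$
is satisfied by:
  {i: True, p: True, f: False}


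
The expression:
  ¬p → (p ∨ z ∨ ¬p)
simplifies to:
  True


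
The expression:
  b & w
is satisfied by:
  {w: True, b: True}


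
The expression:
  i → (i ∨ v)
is always true.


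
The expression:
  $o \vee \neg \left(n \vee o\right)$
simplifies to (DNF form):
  $o \vee \neg n$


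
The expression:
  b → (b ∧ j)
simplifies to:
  j ∨ ¬b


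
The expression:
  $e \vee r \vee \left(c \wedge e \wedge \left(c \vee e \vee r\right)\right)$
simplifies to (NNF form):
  $e \vee r$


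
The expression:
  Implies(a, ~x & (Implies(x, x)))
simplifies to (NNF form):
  ~a | ~x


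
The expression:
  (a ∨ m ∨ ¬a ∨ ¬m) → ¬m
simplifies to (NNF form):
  ¬m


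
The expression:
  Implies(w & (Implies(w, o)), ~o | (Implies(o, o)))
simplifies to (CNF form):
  True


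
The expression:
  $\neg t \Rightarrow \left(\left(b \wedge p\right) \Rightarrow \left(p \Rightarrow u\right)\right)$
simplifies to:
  $t \vee u \vee \neg b \vee \neg p$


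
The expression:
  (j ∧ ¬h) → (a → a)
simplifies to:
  True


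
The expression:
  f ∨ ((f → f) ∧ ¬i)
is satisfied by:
  {f: True, i: False}
  {i: False, f: False}
  {i: True, f: True}


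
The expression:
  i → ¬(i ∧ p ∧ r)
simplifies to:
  ¬i ∨ ¬p ∨ ¬r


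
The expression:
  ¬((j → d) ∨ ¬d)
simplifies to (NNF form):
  False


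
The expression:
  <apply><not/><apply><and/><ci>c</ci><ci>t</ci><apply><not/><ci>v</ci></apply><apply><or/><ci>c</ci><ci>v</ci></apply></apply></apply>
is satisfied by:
  {v: True, c: False, t: False}
  {c: False, t: False, v: False}
  {v: True, t: True, c: False}
  {t: True, c: False, v: False}
  {v: True, c: True, t: False}
  {c: True, v: False, t: False}
  {v: True, t: True, c: True}


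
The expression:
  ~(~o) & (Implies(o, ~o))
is never true.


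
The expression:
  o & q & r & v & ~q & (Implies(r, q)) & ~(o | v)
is never true.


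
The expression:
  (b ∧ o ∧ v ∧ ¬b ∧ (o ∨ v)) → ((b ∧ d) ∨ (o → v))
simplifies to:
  True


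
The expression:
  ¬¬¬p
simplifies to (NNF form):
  ¬p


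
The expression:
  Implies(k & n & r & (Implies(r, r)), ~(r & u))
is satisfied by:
  {u: False, k: False, n: False, r: False}
  {r: True, u: False, k: False, n: False}
  {n: True, u: False, k: False, r: False}
  {r: True, n: True, u: False, k: False}
  {k: True, r: False, u: False, n: False}
  {r: True, k: True, u: False, n: False}
  {n: True, k: True, r: False, u: False}
  {r: True, n: True, k: True, u: False}
  {u: True, n: False, k: False, r: False}
  {r: True, u: True, n: False, k: False}
  {n: True, u: True, r: False, k: False}
  {r: True, n: True, u: True, k: False}
  {k: True, u: True, n: False, r: False}
  {r: True, k: True, u: True, n: False}
  {n: True, k: True, u: True, r: False}


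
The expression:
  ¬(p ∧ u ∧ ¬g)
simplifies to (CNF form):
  g ∨ ¬p ∨ ¬u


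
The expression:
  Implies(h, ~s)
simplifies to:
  ~h | ~s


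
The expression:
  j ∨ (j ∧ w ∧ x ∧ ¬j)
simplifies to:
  j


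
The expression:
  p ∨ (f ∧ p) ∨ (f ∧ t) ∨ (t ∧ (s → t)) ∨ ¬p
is always true.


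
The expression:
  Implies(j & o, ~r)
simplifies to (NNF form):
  ~j | ~o | ~r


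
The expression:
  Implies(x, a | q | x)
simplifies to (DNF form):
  True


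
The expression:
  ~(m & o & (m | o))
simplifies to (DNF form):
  ~m | ~o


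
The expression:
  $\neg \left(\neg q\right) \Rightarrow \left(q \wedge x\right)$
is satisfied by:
  {x: True, q: False}
  {q: False, x: False}
  {q: True, x: True}


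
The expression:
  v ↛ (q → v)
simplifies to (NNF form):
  False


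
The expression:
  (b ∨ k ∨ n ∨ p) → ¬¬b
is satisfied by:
  {b: True, p: False, n: False, k: False}
  {b: True, k: True, p: False, n: False}
  {b: True, n: True, p: False, k: False}
  {b: True, k: True, n: True, p: False}
  {b: True, p: True, n: False, k: False}
  {b: True, k: True, p: True, n: False}
  {b: True, n: True, p: True, k: False}
  {b: True, k: True, n: True, p: True}
  {k: False, p: False, n: False, b: False}


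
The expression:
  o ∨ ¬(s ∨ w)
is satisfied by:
  {o: True, s: False, w: False}
  {o: True, w: True, s: False}
  {o: True, s: True, w: False}
  {o: True, w: True, s: True}
  {w: False, s: False, o: False}


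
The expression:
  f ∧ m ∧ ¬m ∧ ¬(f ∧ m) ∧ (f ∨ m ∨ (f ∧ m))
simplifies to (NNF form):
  False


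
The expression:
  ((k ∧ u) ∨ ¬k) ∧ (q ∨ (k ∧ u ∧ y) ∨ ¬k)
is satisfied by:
  {u: True, y: True, q: True, k: False}
  {u: True, y: True, q: False, k: False}
  {u: True, q: True, y: False, k: False}
  {u: True, q: False, y: False, k: False}
  {y: True, q: True, u: False, k: False}
  {y: True, u: False, q: False, k: False}
  {y: False, q: True, u: False, k: False}
  {y: False, u: False, q: False, k: False}
  {u: True, k: True, y: True, q: True}
  {u: True, k: True, y: True, q: False}
  {u: True, k: True, q: True, y: False}


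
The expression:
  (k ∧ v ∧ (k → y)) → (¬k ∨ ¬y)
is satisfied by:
  {k: False, y: False, v: False}
  {v: True, k: False, y: False}
  {y: True, k: False, v: False}
  {v: True, y: True, k: False}
  {k: True, v: False, y: False}
  {v: True, k: True, y: False}
  {y: True, k: True, v: False}


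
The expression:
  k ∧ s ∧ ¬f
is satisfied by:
  {s: True, k: True, f: False}


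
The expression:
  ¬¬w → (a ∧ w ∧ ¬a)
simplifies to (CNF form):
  ¬w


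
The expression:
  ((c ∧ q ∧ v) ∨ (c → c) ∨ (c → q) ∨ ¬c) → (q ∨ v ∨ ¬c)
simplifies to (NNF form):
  q ∨ v ∨ ¬c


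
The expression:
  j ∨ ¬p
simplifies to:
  j ∨ ¬p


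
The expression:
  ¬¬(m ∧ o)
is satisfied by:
  {m: True, o: True}


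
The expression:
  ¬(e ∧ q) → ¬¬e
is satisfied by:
  {e: True}


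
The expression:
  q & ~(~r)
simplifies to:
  q & r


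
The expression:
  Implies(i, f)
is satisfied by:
  {f: True, i: False}
  {i: False, f: False}
  {i: True, f: True}


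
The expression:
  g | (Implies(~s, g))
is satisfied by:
  {g: True, s: True}
  {g: True, s: False}
  {s: True, g: False}


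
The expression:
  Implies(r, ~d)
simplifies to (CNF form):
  ~d | ~r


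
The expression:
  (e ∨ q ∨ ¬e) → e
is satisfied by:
  {e: True}


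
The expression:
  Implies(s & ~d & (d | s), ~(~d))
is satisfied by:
  {d: True, s: False}
  {s: False, d: False}
  {s: True, d: True}


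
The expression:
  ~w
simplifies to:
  ~w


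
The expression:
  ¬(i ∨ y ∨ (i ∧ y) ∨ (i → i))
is never true.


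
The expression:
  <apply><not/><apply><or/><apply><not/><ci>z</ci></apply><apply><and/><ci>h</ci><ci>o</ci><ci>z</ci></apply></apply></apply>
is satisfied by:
  {z: True, h: False, o: False}
  {z: True, o: True, h: False}
  {z: True, h: True, o: False}


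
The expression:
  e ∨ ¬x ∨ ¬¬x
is always true.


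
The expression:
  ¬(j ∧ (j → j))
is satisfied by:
  {j: False}


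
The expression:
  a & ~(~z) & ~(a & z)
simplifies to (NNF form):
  False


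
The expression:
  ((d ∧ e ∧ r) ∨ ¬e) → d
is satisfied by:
  {d: True, e: True}
  {d: True, e: False}
  {e: True, d: False}


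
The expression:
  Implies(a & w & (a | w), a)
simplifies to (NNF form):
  True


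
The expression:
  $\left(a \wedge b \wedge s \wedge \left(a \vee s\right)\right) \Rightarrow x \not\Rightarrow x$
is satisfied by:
  {s: False, a: False, b: False}
  {b: True, s: False, a: False}
  {a: True, s: False, b: False}
  {b: True, a: True, s: False}
  {s: True, b: False, a: False}
  {b: True, s: True, a: False}
  {a: True, s: True, b: False}


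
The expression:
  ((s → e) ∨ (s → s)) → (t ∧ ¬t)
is never true.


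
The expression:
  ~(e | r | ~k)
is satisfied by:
  {k: True, e: False, r: False}


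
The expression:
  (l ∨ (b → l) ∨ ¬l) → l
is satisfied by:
  {l: True}


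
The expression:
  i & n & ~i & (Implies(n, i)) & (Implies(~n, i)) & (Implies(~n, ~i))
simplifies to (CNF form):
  False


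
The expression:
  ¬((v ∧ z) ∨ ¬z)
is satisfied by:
  {z: True, v: False}


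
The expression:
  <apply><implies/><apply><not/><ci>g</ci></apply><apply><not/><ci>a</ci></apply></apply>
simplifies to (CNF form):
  <apply><or/><ci>g</ci><apply><not/><ci>a</ci></apply></apply>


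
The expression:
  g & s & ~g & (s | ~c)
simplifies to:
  False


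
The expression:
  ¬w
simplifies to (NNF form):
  ¬w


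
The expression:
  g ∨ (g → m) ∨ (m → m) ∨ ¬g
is always true.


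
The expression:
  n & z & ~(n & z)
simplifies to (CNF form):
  False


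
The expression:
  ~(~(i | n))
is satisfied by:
  {i: True, n: True}
  {i: True, n: False}
  {n: True, i: False}


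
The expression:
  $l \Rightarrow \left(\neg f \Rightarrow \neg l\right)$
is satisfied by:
  {f: True, l: False}
  {l: False, f: False}
  {l: True, f: True}


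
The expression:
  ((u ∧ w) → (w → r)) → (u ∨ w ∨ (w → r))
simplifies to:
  True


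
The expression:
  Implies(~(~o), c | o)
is always true.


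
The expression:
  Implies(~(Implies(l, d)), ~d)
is always true.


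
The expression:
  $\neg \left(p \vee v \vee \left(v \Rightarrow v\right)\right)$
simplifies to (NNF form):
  $\text{False}$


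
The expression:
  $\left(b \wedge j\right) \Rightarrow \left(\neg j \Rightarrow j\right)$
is always true.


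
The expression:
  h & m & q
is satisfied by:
  {h: True, m: True, q: True}


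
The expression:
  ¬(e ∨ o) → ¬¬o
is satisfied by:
  {o: True, e: True}
  {o: True, e: False}
  {e: True, o: False}


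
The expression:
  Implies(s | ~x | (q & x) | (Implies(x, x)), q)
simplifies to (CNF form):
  q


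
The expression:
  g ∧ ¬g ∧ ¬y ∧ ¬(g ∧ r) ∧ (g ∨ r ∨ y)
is never true.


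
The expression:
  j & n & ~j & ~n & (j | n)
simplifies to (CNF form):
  False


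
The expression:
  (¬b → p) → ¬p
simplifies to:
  ¬p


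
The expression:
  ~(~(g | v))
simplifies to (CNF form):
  g | v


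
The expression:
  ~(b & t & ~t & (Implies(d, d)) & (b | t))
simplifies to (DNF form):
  True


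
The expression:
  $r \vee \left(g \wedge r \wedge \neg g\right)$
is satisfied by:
  {r: True}


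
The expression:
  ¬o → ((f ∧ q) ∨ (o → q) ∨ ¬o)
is always true.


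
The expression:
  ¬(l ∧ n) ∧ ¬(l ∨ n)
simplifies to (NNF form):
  ¬l ∧ ¬n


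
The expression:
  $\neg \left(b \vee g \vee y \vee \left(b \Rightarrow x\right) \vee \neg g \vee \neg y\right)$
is never true.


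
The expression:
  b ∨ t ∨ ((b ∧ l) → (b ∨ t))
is always true.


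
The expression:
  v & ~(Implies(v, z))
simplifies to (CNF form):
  v & ~z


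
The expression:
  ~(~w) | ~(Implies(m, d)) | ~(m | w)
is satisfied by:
  {w: True, m: False, d: False}
  {m: False, d: False, w: False}
  {w: True, d: True, m: False}
  {d: True, m: False, w: False}
  {w: True, m: True, d: False}
  {m: True, w: False, d: False}
  {w: True, d: True, m: True}


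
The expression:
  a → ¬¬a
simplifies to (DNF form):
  True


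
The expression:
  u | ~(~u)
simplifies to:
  u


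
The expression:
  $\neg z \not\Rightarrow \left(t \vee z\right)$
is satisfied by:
  {z: False, t: False}


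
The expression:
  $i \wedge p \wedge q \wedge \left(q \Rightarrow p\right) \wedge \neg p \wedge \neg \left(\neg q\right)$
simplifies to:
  $\text{False}$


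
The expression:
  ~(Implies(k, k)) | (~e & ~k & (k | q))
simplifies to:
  q & ~e & ~k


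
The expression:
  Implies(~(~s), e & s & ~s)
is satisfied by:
  {s: False}


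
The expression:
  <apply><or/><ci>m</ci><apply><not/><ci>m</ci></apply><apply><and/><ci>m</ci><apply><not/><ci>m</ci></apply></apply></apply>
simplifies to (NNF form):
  <true/>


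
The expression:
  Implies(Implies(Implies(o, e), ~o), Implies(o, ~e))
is always true.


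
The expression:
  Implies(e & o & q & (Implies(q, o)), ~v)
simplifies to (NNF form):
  ~e | ~o | ~q | ~v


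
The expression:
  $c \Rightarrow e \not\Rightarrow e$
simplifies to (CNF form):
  $\neg c$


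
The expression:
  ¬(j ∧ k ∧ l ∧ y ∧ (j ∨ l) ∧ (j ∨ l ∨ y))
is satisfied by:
  {l: False, k: False, y: False, j: False}
  {j: True, l: False, k: False, y: False}
  {y: True, l: False, k: False, j: False}
  {j: True, y: True, l: False, k: False}
  {k: True, j: False, l: False, y: False}
  {j: True, k: True, l: False, y: False}
  {y: True, k: True, j: False, l: False}
  {j: True, y: True, k: True, l: False}
  {l: True, y: False, k: False, j: False}
  {j: True, l: True, y: False, k: False}
  {y: True, l: True, j: False, k: False}
  {j: True, y: True, l: True, k: False}
  {k: True, l: True, y: False, j: False}
  {j: True, k: True, l: True, y: False}
  {y: True, k: True, l: True, j: False}


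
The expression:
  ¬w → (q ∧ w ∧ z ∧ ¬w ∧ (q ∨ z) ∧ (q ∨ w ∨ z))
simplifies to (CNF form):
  w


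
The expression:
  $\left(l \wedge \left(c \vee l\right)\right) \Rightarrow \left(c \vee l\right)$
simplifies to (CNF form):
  $\text{True}$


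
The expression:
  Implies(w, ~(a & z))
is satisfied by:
  {w: False, z: False, a: False}
  {a: True, w: False, z: False}
  {z: True, w: False, a: False}
  {a: True, z: True, w: False}
  {w: True, a: False, z: False}
  {a: True, w: True, z: False}
  {z: True, w: True, a: False}


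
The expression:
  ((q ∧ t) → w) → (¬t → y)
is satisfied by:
  {y: True, t: True}
  {y: True, t: False}
  {t: True, y: False}


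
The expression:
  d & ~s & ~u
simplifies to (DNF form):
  d & ~s & ~u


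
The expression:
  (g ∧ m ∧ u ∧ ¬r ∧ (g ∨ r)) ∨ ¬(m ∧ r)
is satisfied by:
  {m: False, r: False}
  {r: True, m: False}
  {m: True, r: False}


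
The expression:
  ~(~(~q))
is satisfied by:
  {q: False}


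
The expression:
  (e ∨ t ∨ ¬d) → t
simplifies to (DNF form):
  t ∨ (d ∧ ¬e)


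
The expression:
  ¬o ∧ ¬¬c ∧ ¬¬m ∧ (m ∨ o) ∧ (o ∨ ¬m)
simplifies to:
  False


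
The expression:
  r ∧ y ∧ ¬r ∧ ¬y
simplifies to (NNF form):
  False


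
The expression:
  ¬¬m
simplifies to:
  m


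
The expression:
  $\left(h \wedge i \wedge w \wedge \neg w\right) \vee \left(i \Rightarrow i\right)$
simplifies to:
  $\text{True}$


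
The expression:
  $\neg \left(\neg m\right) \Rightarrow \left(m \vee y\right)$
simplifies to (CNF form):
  $\text{True}$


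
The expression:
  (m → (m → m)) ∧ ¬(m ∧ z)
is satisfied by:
  {m: False, z: False}
  {z: True, m: False}
  {m: True, z: False}


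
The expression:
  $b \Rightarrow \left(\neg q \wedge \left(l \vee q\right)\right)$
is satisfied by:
  {l: True, q: False, b: False}
  {q: False, b: False, l: False}
  {l: True, q: True, b: False}
  {q: True, l: False, b: False}
  {b: True, l: True, q: False}


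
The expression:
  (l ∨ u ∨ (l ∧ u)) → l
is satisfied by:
  {l: True, u: False}
  {u: False, l: False}
  {u: True, l: True}


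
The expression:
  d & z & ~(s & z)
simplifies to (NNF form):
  d & z & ~s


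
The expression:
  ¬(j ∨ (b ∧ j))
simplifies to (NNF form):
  ¬j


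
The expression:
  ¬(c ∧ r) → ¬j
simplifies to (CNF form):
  (c ∨ ¬j) ∧ (r ∨ ¬j)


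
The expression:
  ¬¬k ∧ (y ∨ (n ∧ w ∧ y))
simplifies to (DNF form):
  k ∧ y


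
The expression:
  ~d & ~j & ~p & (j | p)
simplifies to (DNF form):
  False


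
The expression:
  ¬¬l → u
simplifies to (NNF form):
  u ∨ ¬l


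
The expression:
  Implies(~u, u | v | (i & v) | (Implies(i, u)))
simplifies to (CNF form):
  u | v | ~i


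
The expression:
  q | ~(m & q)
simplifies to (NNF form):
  True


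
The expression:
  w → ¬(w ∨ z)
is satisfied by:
  {w: False}


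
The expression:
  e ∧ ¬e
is never true.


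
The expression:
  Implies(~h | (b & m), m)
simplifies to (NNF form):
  h | m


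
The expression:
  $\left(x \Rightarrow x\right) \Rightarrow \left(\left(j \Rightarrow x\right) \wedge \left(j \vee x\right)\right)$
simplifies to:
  $x$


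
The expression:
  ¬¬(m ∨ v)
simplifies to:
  m ∨ v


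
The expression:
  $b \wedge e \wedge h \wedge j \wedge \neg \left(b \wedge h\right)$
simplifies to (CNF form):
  $\text{False}$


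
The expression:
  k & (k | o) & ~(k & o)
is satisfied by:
  {k: True, o: False}


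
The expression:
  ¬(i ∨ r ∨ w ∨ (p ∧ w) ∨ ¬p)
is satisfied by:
  {p: True, i: False, r: False, w: False}


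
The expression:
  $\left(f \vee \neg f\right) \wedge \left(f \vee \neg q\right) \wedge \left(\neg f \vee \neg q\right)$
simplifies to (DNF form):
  $\neg q$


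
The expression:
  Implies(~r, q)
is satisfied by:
  {r: True, q: True}
  {r: True, q: False}
  {q: True, r: False}


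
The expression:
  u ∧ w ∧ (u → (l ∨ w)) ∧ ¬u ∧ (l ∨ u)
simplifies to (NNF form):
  False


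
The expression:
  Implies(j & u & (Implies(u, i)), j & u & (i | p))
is always true.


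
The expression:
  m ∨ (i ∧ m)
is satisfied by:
  {m: True}


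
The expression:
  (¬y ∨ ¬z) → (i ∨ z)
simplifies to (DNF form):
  i ∨ z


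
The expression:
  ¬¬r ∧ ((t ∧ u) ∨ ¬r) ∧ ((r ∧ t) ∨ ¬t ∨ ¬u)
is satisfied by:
  {t: True, u: True, r: True}


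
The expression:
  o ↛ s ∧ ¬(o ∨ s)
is never true.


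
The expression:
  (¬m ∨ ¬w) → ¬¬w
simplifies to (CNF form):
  w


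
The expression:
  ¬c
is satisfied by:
  {c: False}


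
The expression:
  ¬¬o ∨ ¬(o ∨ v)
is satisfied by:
  {o: True, v: False}
  {v: False, o: False}
  {v: True, o: True}


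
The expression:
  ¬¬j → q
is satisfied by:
  {q: True, j: False}
  {j: False, q: False}
  {j: True, q: True}


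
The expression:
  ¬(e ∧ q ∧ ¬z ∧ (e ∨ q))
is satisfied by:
  {z: True, e: False, q: False}
  {e: False, q: False, z: False}
  {z: True, q: True, e: False}
  {q: True, e: False, z: False}
  {z: True, e: True, q: False}
  {e: True, z: False, q: False}
  {z: True, q: True, e: True}


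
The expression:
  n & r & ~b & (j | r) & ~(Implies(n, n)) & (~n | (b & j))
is never true.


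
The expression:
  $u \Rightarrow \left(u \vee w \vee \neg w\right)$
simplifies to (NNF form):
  $\text{True}$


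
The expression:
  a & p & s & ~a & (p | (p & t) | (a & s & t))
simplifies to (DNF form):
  False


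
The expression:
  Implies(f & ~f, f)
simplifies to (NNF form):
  True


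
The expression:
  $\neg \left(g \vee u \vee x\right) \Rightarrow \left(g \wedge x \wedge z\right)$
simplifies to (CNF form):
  $g \vee u \vee x$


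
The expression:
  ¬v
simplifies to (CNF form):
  ¬v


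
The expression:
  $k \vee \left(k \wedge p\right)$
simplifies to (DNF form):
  $k$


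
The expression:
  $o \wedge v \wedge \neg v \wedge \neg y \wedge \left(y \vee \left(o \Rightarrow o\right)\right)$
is never true.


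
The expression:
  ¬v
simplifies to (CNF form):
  ¬v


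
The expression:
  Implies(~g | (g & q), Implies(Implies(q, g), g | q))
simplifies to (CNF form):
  g | q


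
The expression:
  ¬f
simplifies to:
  ¬f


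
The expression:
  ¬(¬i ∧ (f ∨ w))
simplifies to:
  i ∨ (¬f ∧ ¬w)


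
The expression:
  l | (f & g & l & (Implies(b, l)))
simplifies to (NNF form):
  l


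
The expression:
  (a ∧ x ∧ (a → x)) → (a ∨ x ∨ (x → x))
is always true.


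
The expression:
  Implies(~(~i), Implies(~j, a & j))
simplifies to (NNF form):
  j | ~i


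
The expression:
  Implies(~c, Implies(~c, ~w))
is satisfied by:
  {c: True, w: False}
  {w: False, c: False}
  {w: True, c: True}


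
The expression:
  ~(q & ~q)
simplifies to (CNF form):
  True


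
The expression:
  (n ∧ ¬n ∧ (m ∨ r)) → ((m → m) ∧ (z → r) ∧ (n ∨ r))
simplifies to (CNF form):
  True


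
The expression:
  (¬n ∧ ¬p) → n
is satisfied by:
  {n: True, p: True}
  {n: True, p: False}
  {p: True, n: False}


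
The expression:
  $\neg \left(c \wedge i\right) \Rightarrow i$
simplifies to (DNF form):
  $i$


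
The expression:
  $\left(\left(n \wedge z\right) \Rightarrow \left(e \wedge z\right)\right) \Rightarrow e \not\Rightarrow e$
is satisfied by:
  {z: True, n: True, e: False}


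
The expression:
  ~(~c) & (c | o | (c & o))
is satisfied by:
  {c: True}


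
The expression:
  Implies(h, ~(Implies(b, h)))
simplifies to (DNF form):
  ~h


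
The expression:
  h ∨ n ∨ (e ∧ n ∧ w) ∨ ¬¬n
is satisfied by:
  {n: True, h: True}
  {n: True, h: False}
  {h: True, n: False}


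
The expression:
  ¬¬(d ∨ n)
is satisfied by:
  {n: True, d: True}
  {n: True, d: False}
  {d: True, n: False}


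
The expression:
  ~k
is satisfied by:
  {k: False}


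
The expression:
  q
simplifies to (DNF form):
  q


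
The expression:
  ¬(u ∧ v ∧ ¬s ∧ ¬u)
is always true.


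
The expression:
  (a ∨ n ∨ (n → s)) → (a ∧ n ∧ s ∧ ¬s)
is never true.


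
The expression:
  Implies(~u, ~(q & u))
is always true.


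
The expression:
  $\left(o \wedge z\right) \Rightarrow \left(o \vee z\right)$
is always true.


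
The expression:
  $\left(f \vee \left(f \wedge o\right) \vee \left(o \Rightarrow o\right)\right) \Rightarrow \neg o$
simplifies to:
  $\neg o$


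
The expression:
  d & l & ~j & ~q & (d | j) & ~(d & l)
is never true.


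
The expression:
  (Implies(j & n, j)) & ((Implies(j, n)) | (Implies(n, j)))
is always true.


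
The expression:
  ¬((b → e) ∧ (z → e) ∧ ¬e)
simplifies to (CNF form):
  b ∨ e ∨ z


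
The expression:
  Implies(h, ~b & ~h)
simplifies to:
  ~h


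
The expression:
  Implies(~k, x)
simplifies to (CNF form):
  k | x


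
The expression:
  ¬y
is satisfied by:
  {y: False}


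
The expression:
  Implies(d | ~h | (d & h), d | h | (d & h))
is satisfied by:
  {d: True, h: True}
  {d: True, h: False}
  {h: True, d: False}


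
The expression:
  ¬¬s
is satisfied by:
  {s: True}


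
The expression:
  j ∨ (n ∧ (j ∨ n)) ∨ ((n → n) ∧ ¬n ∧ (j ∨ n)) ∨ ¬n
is always true.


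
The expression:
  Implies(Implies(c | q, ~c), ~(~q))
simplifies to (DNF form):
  c | q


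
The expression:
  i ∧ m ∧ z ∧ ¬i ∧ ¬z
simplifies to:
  False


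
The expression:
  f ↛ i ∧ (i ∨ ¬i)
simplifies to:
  f ∧ ¬i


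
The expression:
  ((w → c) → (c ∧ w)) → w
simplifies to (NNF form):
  True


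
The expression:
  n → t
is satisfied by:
  {t: True, n: False}
  {n: False, t: False}
  {n: True, t: True}


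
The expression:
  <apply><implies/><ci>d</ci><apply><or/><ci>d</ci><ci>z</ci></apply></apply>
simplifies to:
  <true/>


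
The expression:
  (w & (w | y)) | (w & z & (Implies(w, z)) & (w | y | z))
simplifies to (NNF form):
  w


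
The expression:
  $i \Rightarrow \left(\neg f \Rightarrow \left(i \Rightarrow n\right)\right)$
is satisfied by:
  {n: True, f: True, i: False}
  {n: True, f: False, i: False}
  {f: True, n: False, i: False}
  {n: False, f: False, i: False}
  {n: True, i: True, f: True}
  {n: True, i: True, f: False}
  {i: True, f: True, n: False}


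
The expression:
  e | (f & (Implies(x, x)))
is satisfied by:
  {e: True, f: True}
  {e: True, f: False}
  {f: True, e: False}


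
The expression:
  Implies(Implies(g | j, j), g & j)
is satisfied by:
  {g: True}


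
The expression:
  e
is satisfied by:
  {e: True}


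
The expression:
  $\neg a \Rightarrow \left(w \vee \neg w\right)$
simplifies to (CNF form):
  $\text{True}$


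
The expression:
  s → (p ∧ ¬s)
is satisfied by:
  {s: False}


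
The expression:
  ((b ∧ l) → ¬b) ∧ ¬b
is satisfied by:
  {b: False}


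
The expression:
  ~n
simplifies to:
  ~n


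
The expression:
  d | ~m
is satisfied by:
  {d: True, m: False}
  {m: False, d: False}
  {m: True, d: True}


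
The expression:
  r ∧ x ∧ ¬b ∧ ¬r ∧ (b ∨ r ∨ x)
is never true.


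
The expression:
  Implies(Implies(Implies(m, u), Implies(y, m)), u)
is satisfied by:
  {u: True, y: True, m: False}
  {u: True, y: False, m: False}
  {u: True, m: True, y: True}
  {u: True, m: True, y: False}
  {y: True, m: False, u: False}


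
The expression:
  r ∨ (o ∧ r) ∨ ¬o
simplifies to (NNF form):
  r ∨ ¬o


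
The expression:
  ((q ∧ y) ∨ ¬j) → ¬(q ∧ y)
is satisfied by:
  {q: False, y: False}
  {y: True, q: False}
  {q: True, y: False}


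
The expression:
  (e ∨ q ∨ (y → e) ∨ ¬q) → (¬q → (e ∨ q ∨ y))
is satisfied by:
  {y: True, q: True, e: True}
  {y: True, q: True, e: False}
  {y: True, e: True, q: False}
  {y: True, e: False, q: False}
  {q: True, e: True, y: False}
  {q: True, e: False, y: False}
  {e: True, q: False, y: False}


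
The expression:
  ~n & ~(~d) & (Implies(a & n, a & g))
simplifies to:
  d & ~n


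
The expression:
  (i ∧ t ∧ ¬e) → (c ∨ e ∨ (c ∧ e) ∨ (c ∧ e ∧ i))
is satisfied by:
  {e: True, c: True, t: False, i: False}
  {e: True, c: False, t: False, i: False}
  {c: True, i: False, e: False, t: False}
  {i: False, c: False, e: False, t: False}
  {i: True, e: True, c: True, t: False}
  {i: True, e: True, c: False, t: False}
  {i: True, c: True, e: False, t: False}
  {i: True, c: False, e: False, t: False}
  {t: True, e: True, c: True, i: False}
  {t: True, e: True, c: False, i: False}
  {t: True, c: True, e: False, i: False}
  {t: True, c: False, e: False, i: False}
  {i: True, t: True, e: True, c: True}
  {i: True, t: True, e: True, c: False}
  {i: True, t: True, c: True, e: False}


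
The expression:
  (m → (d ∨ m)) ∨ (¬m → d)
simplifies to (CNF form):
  True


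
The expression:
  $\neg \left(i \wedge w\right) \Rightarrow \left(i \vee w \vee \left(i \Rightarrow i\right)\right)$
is always true.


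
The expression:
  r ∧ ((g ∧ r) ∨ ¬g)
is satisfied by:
  {r: True}


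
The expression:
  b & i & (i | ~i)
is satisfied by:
  {i: True, b: True}


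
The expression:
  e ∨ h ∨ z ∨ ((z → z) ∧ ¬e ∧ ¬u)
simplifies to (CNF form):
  e ∨ h ∨ z ∨ ¬u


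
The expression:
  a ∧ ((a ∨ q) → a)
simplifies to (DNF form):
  a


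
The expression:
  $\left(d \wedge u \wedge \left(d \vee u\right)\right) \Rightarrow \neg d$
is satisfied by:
  {u: False, d: False}
  {d: True, u: False}
  {u: True, d: False}


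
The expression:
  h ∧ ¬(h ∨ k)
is never true.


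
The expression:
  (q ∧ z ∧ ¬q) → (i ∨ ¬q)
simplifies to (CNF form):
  True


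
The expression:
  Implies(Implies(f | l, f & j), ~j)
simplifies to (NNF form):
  ~j | (l & ~f)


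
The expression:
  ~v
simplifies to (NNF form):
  ~v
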